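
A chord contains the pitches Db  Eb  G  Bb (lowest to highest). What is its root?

The distinct letter names are Db, Eb, G, Bb. Arranged as a stack of thirds they read Eb–G–Bb–Db, so Eb is the root (an Eb dominant seventh chord).

Eb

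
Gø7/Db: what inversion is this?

Gø7/Db means G half-diminished seventh with Db in the bass. Db is the fifth of G half-diminished seventh (G–Bb–Db–F), so this is second inversion.

second inversion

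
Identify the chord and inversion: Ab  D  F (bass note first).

Reducing to letter names: Ab, D, F. These stack in thirds as D–F–Ab — a D diminished triad.
Ab is the fifth of D diminished; fifth in the bass means second inversion (figured bass 6/4).

D diminished, second inversion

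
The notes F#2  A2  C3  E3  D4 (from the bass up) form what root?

D

F#, A, C, E, D are the tones of a D dominant ninth chord (D–F#–A–C–E), making D the root.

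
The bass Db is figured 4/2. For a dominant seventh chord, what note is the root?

The figures 4/2 mean the seventh of the chord is in the bass. If Db is the seventh of a dominant seventh chord, the root is Eb (chord tones Eb–G–Bb–Db).

Eb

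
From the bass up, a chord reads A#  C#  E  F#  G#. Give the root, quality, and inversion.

F# dominant ninth, first inversion

Reducing to letter names: A#, C#, E, F#, G#. These stack in thirds as F#–A#–C#–E–G# — an F# dominant ninth chord.
With the third (A#) in the bass, the chord is in first inversion.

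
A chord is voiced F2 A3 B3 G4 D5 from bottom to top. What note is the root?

G

Reordering F, A, B, G, D into stacked thirds gives G–B–D–F–A; the bottom of that stack, G, is the root.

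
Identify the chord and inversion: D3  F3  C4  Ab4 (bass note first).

Reducing to letter names: D, F, C, Ab. These stack in thirds as D–F–Ab–C — a D half-diminished seventh chord.
The lowest note is D, the root of the chord, so this is root position (figured bass 7).

D half-diminished seventh, root position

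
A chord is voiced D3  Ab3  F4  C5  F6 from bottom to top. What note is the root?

Reordering D, Ab, F, C into stacked thirds gives D–F–Ab–C; the bottom of that stack, D, is the root.

D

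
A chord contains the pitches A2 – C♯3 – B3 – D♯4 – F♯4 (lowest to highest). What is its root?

Reordering A, C#, B, D#, F# into stacked thirds gives B–D#–F#–A–C#; the bottom of that stack, B, is the root.

B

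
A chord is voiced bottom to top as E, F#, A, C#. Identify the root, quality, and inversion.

The pitch classes E, F#, A, C# arrange in thirds as F#–A–C#–E: an F# minor seventh chord.
E is the seventh of F# minor seventh; seventh in the bass means third inversion (figured bass 4/2).

F# minor seventh, third inversion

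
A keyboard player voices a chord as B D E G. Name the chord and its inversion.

E minor seventh, second inversion

The distinct note names are B, D, E, G. Stacked in thirds they read E–G–B–D, which is a minor seventh chord on E.
The lowest note is B, the fifth of the chord, so this is second inversion (figured bass 4/3).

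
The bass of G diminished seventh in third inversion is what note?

In third inversion the seventh is lowest. For G diminished seventh (G–Bb–Db–Fb) that is Fb.

Fb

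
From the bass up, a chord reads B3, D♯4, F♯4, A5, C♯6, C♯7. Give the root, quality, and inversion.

The distinct note names are B, D#, F#, A, C#. Stacked in thirds they read B–D#–F#–A–C#, which is a dominant ninth chord on B.
The lowest note is B, the root of the chord, so this is root position.

B dominant ninth, root position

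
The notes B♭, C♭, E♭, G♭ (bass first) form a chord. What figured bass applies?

The notes Bb, Cb, Eb, Gb stack in thirds as Cb–Eb–Gb–Bb — a Cb major seventh chord. The bass Bb is the seventh, so this is third inversion: figured 4/2.

4/2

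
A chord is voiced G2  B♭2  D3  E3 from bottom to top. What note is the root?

E

The distinct letter names are G, Bb, D, E. Arranged as a stack of thirds they read E–G–Bb–D, so E is the root (an E half-diminished seventh chord).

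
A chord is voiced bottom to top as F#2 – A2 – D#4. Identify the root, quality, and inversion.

Reducing to letter names: F#, A, D#. These stack in thirds as D#–F#–A — a D# diminished triad.
With the third (F#) in the bass, the chord is in first inversion (figured bass 6).

D# diminished, first inversion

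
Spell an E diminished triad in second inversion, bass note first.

Bb, E, G

E diminished is E–G–Bb. Second inversion puts the fifth (Bb) in the bass, with the remaining tones above: Bb, E, G.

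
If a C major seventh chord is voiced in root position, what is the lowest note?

C

The root of C major seventh (C–E–G–B) is C; that is the bass in root position.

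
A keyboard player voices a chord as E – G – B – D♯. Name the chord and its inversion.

Reducing to letter names: E, G, B, D#. These stack in thirds as E–G–B–D# — an E minor-major seventh chord.
E is the root of E minor-major seventh; root in the bass means root position (figured bass 7).

E minor-major seventh, root position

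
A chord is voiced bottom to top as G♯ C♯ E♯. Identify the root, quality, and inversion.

C# major, second inversion

The distinct note names are G#, C#, E#. Stacked in thirds they read C#–E#–G#, which is a major triad on C#.
The lowest note is G#, the fifth of the chord, so this is second inversion (figured bass 6/4).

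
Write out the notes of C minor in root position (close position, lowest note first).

C, Eb, G

The chord tones are C–Eb–G. With the root (C) lowest for root position: C, Eb, G.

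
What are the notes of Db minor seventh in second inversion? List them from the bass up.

Ab, Cb, Db, Fb

Spelling Db minor seventh: Db–Fb–Ab–Cb. In second inversion the fifth is bass, giving Ab, Cb, Db, Fb from the bottom.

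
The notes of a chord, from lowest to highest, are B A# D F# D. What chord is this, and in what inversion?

The pitch classes B, A#, D, F# arrange in thirds as B–D–F#–A#: a B minor-major seventh chord.
With the root (B) in the bass, the chord is in root position (figured bass 7).

B minor-major seventh, root position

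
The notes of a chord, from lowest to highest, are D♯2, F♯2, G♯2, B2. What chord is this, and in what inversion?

The pitch classes D#, F#, G#, B arrange in thirds as G#–B–D#–F#: a G# minor seventh chord.
With the fifth (D#) in the bass, the chord is in second inversion (figured bass 4/3).

G# minor seventh, second inversion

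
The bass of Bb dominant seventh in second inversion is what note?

F

The fifth of Bb dominant seventh (Bb–D–F–Ab) is F; that is the bass in second inversion.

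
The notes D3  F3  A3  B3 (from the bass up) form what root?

D, F, A, B are the tones of a B half-diminished seventh chord (B–D–F–A), making B the root.

B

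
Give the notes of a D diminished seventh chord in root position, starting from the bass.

Spelling D diminished seventh: D–F–Ab–Cb. In root position the root is bass, giving D, F, Ab, Cb from the bottom.

D, F, Ab, Cb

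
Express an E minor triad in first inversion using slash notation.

Em/G

First inversion of E minor has the third (G) in the bass. As a slash chord: Em/G.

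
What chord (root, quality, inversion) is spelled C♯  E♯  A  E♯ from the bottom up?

A augmented, first inversion

The distinct note names are C#, E#, A. Stacked in thirds they read A–C#–E#, which is an augmented triad on A.
With the third (C#) in the bass, the chord is in first inversion (figured bass 6).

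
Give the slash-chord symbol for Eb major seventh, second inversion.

Second inversion of Eb major seventh has the fifth (Bb) in the bass. As a slash chord: Ebmaj7/Bb.

Ebmaj7/Bb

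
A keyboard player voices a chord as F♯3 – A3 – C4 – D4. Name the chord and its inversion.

The pitch classes F#, A, C, D arrange in thirds as D–F#–A–C: a D dominant seventh chord.
The lowest note is F#, the third of the chord, so this is first inversion (figured bass 6/5).

D dominant seventh, first inversion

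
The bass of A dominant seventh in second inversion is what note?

The fifth of A dominant seventh (A–C#–E–G) is E; that is the bass in second inversion.

E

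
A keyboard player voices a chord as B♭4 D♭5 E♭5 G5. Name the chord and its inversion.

Eb dominant seventh, second inversion

Reducing to letter names: Bb, Db, Eb, G. These stack in thirds as Eb–G–Bb–Db — an Eb dominant seventh chord.
With the fifth (Bb) in the bass, the chord is in second inversion (figured bass 4/3).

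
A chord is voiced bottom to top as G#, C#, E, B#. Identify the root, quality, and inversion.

The pitch classes G#, C#, E, B# arrange in thirds as C#–E–G#–B#: a C# minor-major seventh chord.
With the fifth (G#) in the bass, the chord is in second inversion (figured bass 4/3).

C# minor-major seventh, second inversion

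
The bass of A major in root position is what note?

A

In root position the root is lowest. For A major (A–C#–E) that is A.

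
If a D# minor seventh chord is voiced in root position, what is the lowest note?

D#

D# minor seventh is D#–F#–A#–C#. Root position places the root in the bass: D#.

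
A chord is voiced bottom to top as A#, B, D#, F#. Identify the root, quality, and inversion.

The distinct note names are A#, B, D#, F#. Stacked in thirds they read B–D#–F#–A#, which is a major seventh chord on B.
With the seventh (A#) in the bass, the chord is in third inversion (figured bass 4/2).

B major seventh, third inversion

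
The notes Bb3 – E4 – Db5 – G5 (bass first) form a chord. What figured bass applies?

The notes Bb, E, Db, G stack in thirds as E–G–Bb–Db — an E diminished seventh chord. The bass Bb is the fifth, so this is second inversion: figured 4/3.

4/3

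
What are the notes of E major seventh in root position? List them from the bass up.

E, G#, B, D#

Spelling E major seventh: E–G#–B–D#. In root position the root is bass, giving E, G#, B, D# from the bottom.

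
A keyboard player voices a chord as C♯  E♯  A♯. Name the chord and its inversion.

The distinct note names are C#, E#, A#. Stacked in thirds they read A#–C#–E#, which is a minor triad on A#.
With the third (C#) in the bass, the chord is in first inversion (figured bass 6).

A# minor, first inversion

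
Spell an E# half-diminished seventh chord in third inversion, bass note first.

The chord tones are E#–G#–B–D#. With the seventh (D#) lowest for third inversion: D#, E#, G#, B.

D#, E#, G#, B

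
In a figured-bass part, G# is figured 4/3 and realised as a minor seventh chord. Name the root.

C#

The figures 4/3 mean the fifth of the chord is in the bass. If G# is the fifth of a minor seventh chord, the root is C# (chord tones C#–E–G#–B).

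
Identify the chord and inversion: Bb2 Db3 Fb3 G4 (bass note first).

G diminished seventh, first inversion

The distinct note names are Bb, Db, Fb, G. Stacked in thirds they read G–Bb–Db–Fb, which is a diminished seventh chord on G.
The lowest note is Bb, the third of the chord, so this is first inversion (figured bass 6/5).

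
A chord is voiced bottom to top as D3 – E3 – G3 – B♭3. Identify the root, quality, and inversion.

E half-diminished seventh, third inversion

The pitch classes D, E, G, Bb arrange in thirds as E–G–Bb–D: an E half-diminished seventh chord.
With the seventh (D) in the bass, the chord is in third inversion (figured bass 4/2).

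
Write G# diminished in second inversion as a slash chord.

G#dim/D

Second inversion of G# diminished has the fifth (D) in the bass. As a slash chord: G#dim/D.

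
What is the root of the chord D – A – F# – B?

The distinct letter names are D, A, F#, B. Arranged as a stack of thirds they read B–D–F#–A, so B is the root (a B minor seventh chord).

B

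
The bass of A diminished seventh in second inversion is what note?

Eb

The fifth of A diminished seventh (A–C–Eb–Gb) is Eb; that is the bass in second inversion.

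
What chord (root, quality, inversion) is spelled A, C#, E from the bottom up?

A major, root position

Reducing to letter names: A, C#, E. These stack in thirds as A–C#–E — an A major triad.
The lowest note is A, the root of the chord, so this is root position (figured bass 5/3).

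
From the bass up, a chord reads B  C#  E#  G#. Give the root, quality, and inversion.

The distinct note names are B, C#, E#, G#. Stacked in thirds they read C#–E#–G#–B, which is a dominant seventh chord on C#.
The lowest note is B, the seventh of the chord, so this is third inversion (figured bass 4/2).

C# dominant seventh, third inversion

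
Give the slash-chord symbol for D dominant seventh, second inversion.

D7/A

Second inversion of D dominant seventh has the fifth (A) in the bass. As a slash chord: D7/A.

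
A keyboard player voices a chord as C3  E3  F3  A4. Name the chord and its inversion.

The distinct note names are C, E, F, A. Stacked in thirds they read F–A–C–E, which is a major seventh chord on F.
The lowest note is C, the fifth of the chord, so this is second inversion (figured bass 4/3).

F major seventh, second inversion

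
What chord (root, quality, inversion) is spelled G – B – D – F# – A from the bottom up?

G major ninth, root position

Reducing to letter names: G, B, D, F#, A. These stack in thirds as G–B–D–F#–A — a G major ninth chord.
With the root (G) in the bass, the chord is in root position.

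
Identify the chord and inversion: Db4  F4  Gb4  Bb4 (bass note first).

Gb major seventh, second inversion

The distinct note names are Db, F, Gb, Bb. Stacked in thirds they read Gb–Bb–Db–F, which is a major seventh chord on Gb.
The lowest note is Db, the fifth of the chord, so this is second inversion (figured bass 4/3).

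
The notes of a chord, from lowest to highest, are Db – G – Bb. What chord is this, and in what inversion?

The pitch classes Db, G, Bb arrange in thirds as G–Bb–Db: a G diminished triad.
Db is the fifth of G diminished; fifth in the bass means second inversion (figured bass 6/4).

G diminished, second inversion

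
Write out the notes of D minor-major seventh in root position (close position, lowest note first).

D, F, A, C#

D minor-major seventh is D–F–A–C#. Root position puts the root (D) in the bass, with the remaining tones above: D, F, A, C#.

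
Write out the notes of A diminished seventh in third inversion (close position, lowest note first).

A diminished seventh is A–C–Eb–Gb. Third inversion puts the seventh (Gb) in the bass, with the remaining tones above: Gb, A, C, Eb.

Gb, A, C, Eb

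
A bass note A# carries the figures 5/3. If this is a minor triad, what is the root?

A#

The figures 5/3 mean the root of the chord is in the bass. If A# is the root of a minor triad, the root is A# (chord tones A#–C#–E#).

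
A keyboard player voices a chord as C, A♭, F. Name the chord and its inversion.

F minor, second inversion

The pitch classes C, Ab, F arrange in thirds as F–Ab–C: an F minor triad.
C is the fifth of F minor; fifth in the bass means second inversion (figured bass 6/4).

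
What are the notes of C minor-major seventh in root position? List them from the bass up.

C minor-major seventh is C–Eb–G–B. Root position puts the root (C) in the bass, with the remaining tones above: C, Eb, G, B.

C, Eb, G, B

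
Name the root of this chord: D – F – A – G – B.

Reordering D, F, A, G, B into stacked thirds gives G–B–D–F–A; the bottom of that stack, G, is the root.

G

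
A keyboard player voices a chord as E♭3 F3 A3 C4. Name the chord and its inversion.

F dominant seventh, third inversion

Reducing to letter names: Eb, F, A, C. These stack in thirds as F–A–C–Eb — an F dominant seventh chord.
The lowest note is Eb, the seventh of the chord, so this is third inversion (figured bass 4/2).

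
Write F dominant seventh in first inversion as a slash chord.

F7/A

First inversion of F dominant seventh has the third (A) in the bass. As a slash chord: F7/A.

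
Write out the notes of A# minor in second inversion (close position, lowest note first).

Spelling A# minor: A#–C#–E#. In second inversion the fifth is bass, giving E#, A#, C# from the bottom.

E#, A#, C#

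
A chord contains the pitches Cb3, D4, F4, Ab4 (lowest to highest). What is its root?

Cb, D, F, Ab are the tones of a D diminished seventh chord (D–F–Ab–Cb), making D the root.

D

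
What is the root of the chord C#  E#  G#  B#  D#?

Reordering C#, E#, G#, B#, D# into stacked thirds gives C#–E#–G#–B#–D#; the bottom of that stack, C#, is the root.

C#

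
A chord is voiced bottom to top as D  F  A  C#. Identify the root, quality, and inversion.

D minor-major seventh, root position

The distinct note names are D, F, A, C#. Stacked in thirds they read D–F–A–C#, which is a minor-major seventh chord on D.
The lowest note is D, the root of the chord, so this is root position (figured bass 7).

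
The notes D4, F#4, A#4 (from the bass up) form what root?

D

D, F#, A# are the tones of a D augmented triad (D–F#–A#), making D the root.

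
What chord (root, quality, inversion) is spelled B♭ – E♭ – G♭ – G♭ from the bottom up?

Reducing to letter names: Bb, Eb, Gb. These stack in thirds as Eb–Gb–Bb — an Eb minor triad.
Bb is the fifth of Eb minor; fifth in the bass means second inversion (figured bass 6/4).

Eb minor, second inversion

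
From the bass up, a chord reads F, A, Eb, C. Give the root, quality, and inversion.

F dominant seventh, root position

The pitch classes F, A, Eb, C arrange in thirds as F–A–C–Eb: an F dominant seventh chord.
The lowest note is F, the root of the chord, so this is root position (figured bass 7).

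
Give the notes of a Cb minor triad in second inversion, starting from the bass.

Spelling Cb minor: Cb–Ebb–Gb. In second inversion the fifth is bass, giving Gb, Cb, Ebb from the bottom.

Gb, Cb, Ebb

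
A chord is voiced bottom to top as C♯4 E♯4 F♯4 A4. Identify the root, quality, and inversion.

The pitch classes C#, E#, F#, A arrange in thirds as F#–A–C#–E#: an F# minor-major seventh chord.
The lowest note is C#, the fifth of the chord, so this is second inversion (figured bass 4/3).

F# minor-major seventh, second inversion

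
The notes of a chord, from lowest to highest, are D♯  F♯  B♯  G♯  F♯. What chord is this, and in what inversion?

G# dominant seventh, second inversion

The pitch classes D#, F#, B#, G# arrange in thirds as G#–B#–D#–F#: a G# dominant seventh chord.
D# is the fifth of G# dominant seventh; fifth in the bass means second inversion (figured bass 4/3).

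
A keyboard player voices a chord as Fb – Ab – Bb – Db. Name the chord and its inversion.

The distinct note names are Fb, Ab, Bb, Db. Stacked in thirds they read Bb–Db–Fb–Ab, which is a half-diminished seventh chord on Bb.
The lowest note is Fb, the fifth of the chord, so this is second inversion (figured bass 4/3).

Bb half-diminished seventh, second inversion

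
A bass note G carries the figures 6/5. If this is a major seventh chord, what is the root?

Eb

The figures 6/5 mean the third of the chord is in the bass. If G is the third of a major seventh chord, the root is Eb (chord tones Eb–G–Bb–D).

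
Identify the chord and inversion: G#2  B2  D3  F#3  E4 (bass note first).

E dominant ninth, first inversion

Reducing to letter names: G#, B, D, F#, E. These stack in thirds as E–G#–B–D–F# — an E dominant ninth chord.
With the third (G#) in the bass, the chord is in first inversion.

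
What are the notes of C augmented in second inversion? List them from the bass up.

C augmented is C–E–G#. Second inversion puts the fifth (G#) in the bass, with the remaining tones above: G#, C, E.

G#, C, E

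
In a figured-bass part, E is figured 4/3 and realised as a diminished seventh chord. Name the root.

The figures 4/3 mean the fifth of the chord is in the bass. If E is the fifth of a diminished seventh chord, the root is A# (chord tones A#–C#–E–G).

A#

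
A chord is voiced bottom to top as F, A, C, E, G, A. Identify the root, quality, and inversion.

Reducing to letter names: F, A, C, E, G. These stack in thirds as F–A–C–E–G — an F major ninth chord.
F is the root of F major ninth; root in the bass means root position.

F major ninth, root position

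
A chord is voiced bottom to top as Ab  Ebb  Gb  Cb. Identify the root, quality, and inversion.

Ab half-diminished seventh, root position

The distinct note names are Ab, Ebb, Gb, Cb. Stacked in thirds they read Ab–Cb–Ebb–Gb, which is a half-diminished seventh chord on Ab.
With the root (Ab) in the bass, the chord is in root position (figured bass 7).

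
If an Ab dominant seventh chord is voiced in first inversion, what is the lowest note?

The third of Ab dominant seventh (Ab–C–Eb–Gb) is C; that is the bass in first inversion.

C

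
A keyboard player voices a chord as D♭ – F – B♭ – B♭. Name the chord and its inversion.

Bb minor, first inversion

The distinct note names are Db, F, Bb. Stacked in thirds they read Bb–Db–F, which is a minor triad on Bb.
Db is the third of Bb minor; third in the bass means first inversion (figured bass 6).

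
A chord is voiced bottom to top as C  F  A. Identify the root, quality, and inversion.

The distinct note names are C, F, A. Stacked in thirds they read F–A–C, which is a major triad on F.
With the fifth (C) in the bass, the chord is in second inversion (figured bass 6/4).

F major, second inversion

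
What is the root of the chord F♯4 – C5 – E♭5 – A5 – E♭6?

F#

The distinct letter names are F#, C, Eb, A. Arranged as a stack of thirds they read F#–A–C–Eb, so F# is the root (an F# diminished seventh chord).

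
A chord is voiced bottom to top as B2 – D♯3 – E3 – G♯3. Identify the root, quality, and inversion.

E major seventh, second inversion

The pitch classes B, D#, E, G# arrange in thirds as E–G#–B–D#: an E major seventh chord.
The lowest note is B, the fifth of the chord, so this is second inversion (figured bass 4/3).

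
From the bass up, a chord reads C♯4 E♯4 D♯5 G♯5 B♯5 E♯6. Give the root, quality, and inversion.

C# major ninth, root position

Reducing to letter names: C#, E#, D#, G#, B#. These stack in thirds as C#–E#–G#–B#–D# — a C# major ninth chord.
With the root (C#) in the bass, the chord is in root position.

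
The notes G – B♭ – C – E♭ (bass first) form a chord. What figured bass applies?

4/3

The notes G, Bb, C, Eb stack in thirds as C–Eb–G–Bb — a C minor seventh chord. The bass G is the fifth, so this is second inversion: figured 4/3.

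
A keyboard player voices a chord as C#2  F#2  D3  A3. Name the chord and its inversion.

D major seventh, third inversion

Reducing to letter names: C#, F#, D, A. These stack in thirds as D–F#–A–C# — a D major seventh chord.
C# is the seventh of D major seventh; seventh in the bass means third inversion (figured bass 4/2).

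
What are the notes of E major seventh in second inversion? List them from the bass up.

The chord tones are E–G#–B–D#. With the fifth (B) lowest for second inversion: B, D#, E, G#.

B, D#, E, G#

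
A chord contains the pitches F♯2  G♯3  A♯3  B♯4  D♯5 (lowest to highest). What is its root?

G#

Reordering F#, G#, A#, B#, D# into stacked thirds gives G#–B#–D#–F#–A#; the bottom of that stack, G#, is the root.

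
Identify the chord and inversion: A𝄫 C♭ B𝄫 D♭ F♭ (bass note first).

Bbb dominant ninth, third inversion

The pitch classes Abb, Cb, Bbb, Db, Fb arrange in thirds as Bbb–Db–Fb–Abb–Cb: a Bbb dominant ninth chord.
The lowest note is Abb, the seventh of the chord, so this is third inversion.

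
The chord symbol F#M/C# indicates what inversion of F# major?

second inversion

F#M/C# means F# major with C# in the bass. C# is the fifth of F# major (F#–A#–C#), so this is second inversion.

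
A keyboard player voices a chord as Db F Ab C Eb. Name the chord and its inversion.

Db major ninth, root position

Reducing to letter names: Db, F, Ab, C, Eb. These stack in thirds as Db–F–Ab–C–Eb — a Db major ninth chord.
Db is the root of Db major ninth; root in the bass means root position.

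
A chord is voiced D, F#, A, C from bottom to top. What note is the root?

D, F#, A, C are the tones of a D dominant seventh chord (D–F#–A–C), making D the root.

D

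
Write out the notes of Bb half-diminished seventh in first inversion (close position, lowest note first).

Bb half-diminished seventh is Bb–Db–Fb–Ab. First inversion puts the third (Db) in the bass, with the remaining tones above: Db, Fb, Ab, Bb.

Db, Fb, Ab, Bb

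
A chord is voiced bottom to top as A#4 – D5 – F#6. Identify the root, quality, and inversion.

D augmented, second inversion

Reducing to letter names: A#, D, F#. These stack in thirds as D–F#–A# — a D augmented triad.
The lowest note is A#, the fifth of the chord, so this is second inversion (figured bass 6/4).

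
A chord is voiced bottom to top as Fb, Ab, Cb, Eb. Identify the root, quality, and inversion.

Fb major seventh, root position

Reducing to letter names: Fb, Ab, Cb, Eb. These stack in thirds as Fb–Ab–Cb–Eb — an Fb major seventh chord.
Fb is the root of Fb major seventh; root in the bass means root position (figured bass 7).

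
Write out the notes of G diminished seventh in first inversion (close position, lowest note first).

Bb, Db, Fb, G

The chord tones are G–Bb–Db–Fb. With the third (Bb) lowest for first inversion: Bb, Db, Fb, G.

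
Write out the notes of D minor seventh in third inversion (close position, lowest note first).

C, D, F, A

D minor seventh is D–F–A–C. Third inversion puts the seventh (C) in the bass, with the remaining tones above: C, D, F, A.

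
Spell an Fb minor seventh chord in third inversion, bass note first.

Ebb, Fb, Abb, Cb

Spelling Fb minor seventh: Fb–Abb–Cb–Ebb. In third inversion the seventh is bass, giving Ebb, Fb, Abb, Cb from the bottom.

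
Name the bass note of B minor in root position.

B

The root of B minor (B–D–F#) is B; that is the bass in root position.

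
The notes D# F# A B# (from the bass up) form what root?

The distinct letter names are D#, F#, A, B#. Arranged as a stack of thirds they read B#–D#–F#–A, so B# is the root (a B# diminished seventh chord).

B#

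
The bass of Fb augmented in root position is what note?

Fb augmented is Fb–Ab–C. Root position places the root in the bass: Fb.

Fb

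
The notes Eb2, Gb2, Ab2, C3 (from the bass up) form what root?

Ab

Reordering Eb, Gb, Ab, C into stacked thirds gives Ab–C–Eb–Gb; the bottom of that stack, Ab, is the root.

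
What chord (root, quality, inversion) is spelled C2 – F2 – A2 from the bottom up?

F major, second inversion

The distinct note names are C, F, A. Stacked in thirds they read F–A–C, which is a major triad on F.
With the fifth (C) in the bass, the chord is in second inversion (figured bass 6/4).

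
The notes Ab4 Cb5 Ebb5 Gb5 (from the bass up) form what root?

Ab, Cb, Ebb, Gb are the tones of an Ab half-diminished seventh chord (Ab–Cb–Ebb–Gb), making Ab the root.

Ab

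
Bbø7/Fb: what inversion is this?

second inversion

Bbø7/Fb means Bb half-diminished seventh with Fb in the bass. Fb is the fifth of Bb half-diminished seventh (Bb–Db–Fb–Ab), so this is second inversion.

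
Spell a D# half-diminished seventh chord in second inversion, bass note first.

The chord tones are D#–F#–A–C#. With the fifth (A) lowest for second inversion: A, C#, D#, F#.

A, C#, D#, F#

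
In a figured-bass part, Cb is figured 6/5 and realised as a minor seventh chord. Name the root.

The figures 6/5 mean the third of the chord is in the bass. If Cb is the third of a minor seventh chord, the root is Ab (chord tones Ab–Cb–Eb–Gb).

Ab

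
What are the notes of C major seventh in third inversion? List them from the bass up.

Spelling C major seventh: C–E–G–B. In third inversion the seventh is bass, giving B, C, E, G from the bottom.

B, C, E, G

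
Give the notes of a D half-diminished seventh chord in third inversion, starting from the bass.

Spelling D half-diminished seventh: D–F–Ab–C. In third inversion the seventh is bass, giving C, D, F, Ab from the bottom.

C, D, F, Ab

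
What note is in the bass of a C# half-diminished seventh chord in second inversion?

C# half-diminished seventh is C#–E–G–B. Second inversion places the fifth in the bass: G.

G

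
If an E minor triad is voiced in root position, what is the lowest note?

E

E minor is E–G–B. Root position places the root in the bass: E.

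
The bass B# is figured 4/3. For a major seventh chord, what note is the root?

The figures 4/3 mean the fifth of the chord is in the bass. If B# is the fifth of a major seventh chord, the root is E# (chord tones E#–G##–B#–D##).

E#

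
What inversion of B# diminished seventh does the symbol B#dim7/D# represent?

first inversion

B#dim7/D# means B# diminished seventh with D# in the bass. D# is the third of B# diminished seventh (B#–D#–F#–A), so this is first inversion.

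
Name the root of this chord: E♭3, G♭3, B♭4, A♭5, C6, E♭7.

The distinct letter names are Eb, Gb, Bb, Ab, C. Arranged as a stack of thirds they read Ab–C–Eb–Gb–Bb, so Ab is the root (an Ab dominant ninth chord).

Ab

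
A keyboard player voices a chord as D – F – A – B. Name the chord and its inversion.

Reducing to letter names: D, F, A, B. These stack in thirds as B–D–F–A — a B half-diminished seventh chord.
The lowest note is D, the third of the chord, so this is first inversion (figured bass 6/5).

B half-diminished seventh, first inversion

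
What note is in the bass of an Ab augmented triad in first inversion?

C

The third of Ab augmented (Ab–C–E) is C; that is the bass in first inversion.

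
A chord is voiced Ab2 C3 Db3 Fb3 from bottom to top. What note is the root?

Db

Reordering Ab, C, Db, Fb into stacked thirds gives Db–Fb–Ab–C; the bottom of that stack, Db, is the root.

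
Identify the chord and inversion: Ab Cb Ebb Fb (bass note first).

Fb dominant seventh, first inversion

The pitch classes Ab, Cb, Ebb, Fb arrange in thirds as Fb–Ab–Cb–Ebb: an Fb dominant seventh chord.
Ab is the third of Fb dominant seventh; third in the bass means first inversion (figured bass 6/5).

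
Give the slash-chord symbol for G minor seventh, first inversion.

First inversion of G minor seventh has the third (Bb) in the bass. As a slash chord: Gm7/Bb.

Gm7/Bb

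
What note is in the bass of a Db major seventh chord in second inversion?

In second inversion the fifth is lowest. For Db major seventh (Db–F–Ab–C) that is Ab.

Ab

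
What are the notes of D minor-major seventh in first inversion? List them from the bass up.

F, A, C#, D

D minor-major seventh is D–F–A–C#. First inversion puts the third (F) in the bass, with the remaining tones above: F, A, C#, D.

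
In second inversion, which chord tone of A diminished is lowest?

Eb

In second inversion the fifth is lowest. For A diminished (A–C–Eb) that is Eb.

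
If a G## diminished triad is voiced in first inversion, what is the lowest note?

B#

G## diminished is G##–B#–D#. First inversion places the third in the bass: B#.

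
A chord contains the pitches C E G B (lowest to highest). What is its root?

C

Reordering C, E, G, B into stacked thirds gives C–E–G–B; the bottom of that stack, C, is the root.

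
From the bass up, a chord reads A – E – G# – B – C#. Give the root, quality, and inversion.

A major ninth, root position

The distinct note names are A, E, G#, B, C#. Stacked in thirds they read A–C#–E–G#–B, which is a major ninth chord on A.
With the root (A) in the bass, the chord is in root position.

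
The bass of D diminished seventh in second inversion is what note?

Ab

The fifth of D diminished seventh (D–F–Ab–Cb) is Ab; that is the bass in second inversion.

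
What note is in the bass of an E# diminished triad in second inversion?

B

The fifth of E# diminished (E#–G#–B) is B; that is the bass in second inversion.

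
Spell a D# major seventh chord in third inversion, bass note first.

C##, D#, F##, A#

The chord tones are D#–F##–A#–C##. With the seventh (C##) lowest for third inversion: C##, D#, F##, A#.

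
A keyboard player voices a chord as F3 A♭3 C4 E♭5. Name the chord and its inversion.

F minor seventh, root position

Reducing to letter names: F, Ab, C, Eb. These stack in thirds as F–Ab–C–Eb — an F minor seventh chord.
F is the root of F minor seventh; root in the bass means root position (figured bass 7).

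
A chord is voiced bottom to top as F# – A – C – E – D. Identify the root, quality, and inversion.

The pitch classes F#, A, C, E, D arrange in thirds as D–F#–A–C–E: a D dominant ninth chord.
With the third (F#) in the bass, the chord is in first inversion.

D dominant ninth, first inversion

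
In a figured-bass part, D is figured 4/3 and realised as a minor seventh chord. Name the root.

G

The figures 4/3 mean the fifth of the chord is in the bass. If D is the fifth of a minor seventh chord, the root is G (chord tones G–Bb–D–F).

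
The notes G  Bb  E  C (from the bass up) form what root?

C

G, Bb, E, C are the tones of a C dominant seventh chord (C–E–G–Bb), making C the root.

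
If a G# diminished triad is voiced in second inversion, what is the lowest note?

G# diminished is G#–B–D. Second inversion places the fifth in the bass: D.

D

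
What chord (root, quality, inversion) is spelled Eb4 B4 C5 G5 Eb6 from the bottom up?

C minor-major seventh, first inversion

The pitch classes Eb, B, C, G arrange in thirds as C–Eb–G–B: a C minor-major seventh chord.
The lowest note is Eb, the third of the chord, so this is first inversion (figured bass 6/5).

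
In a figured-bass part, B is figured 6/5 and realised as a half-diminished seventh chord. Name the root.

G#

The figures 6/5 mean the third of the chord is in the bass. If B is the third of a half-diminished seventh chord, the root is G# (chord tones G#–B–D–F#).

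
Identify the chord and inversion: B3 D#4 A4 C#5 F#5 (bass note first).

B dominant ninth, root position

The distinct note names are B, D#, A, C#, F#. Stacked in thirds they read B–D#–F#–A–C#, which is a dominant ninth chord on B.
With the root (B) in the bass, the chord is in root position.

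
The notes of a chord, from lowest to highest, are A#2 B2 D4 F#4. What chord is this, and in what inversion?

The pitch classes A#, B, D, F# arrange in thirds as B–D–F#–A#: a B minor-major seventh chord.
The lowest note is A#, the seventh of the chord, so this is third inversion (figured bass 4/2).

B minor-major seventh, third inversion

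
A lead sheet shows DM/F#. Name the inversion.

DM/F# means D major with F# in the bass. F# is the third of D major (D–F#–A), so this is first inversion.

first inversion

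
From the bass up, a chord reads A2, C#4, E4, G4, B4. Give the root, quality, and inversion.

A dominant ninth, root position

The pitch classes A, C#, E, G, B arrange in thirds as A–C#–E–G–B: an A dominant ninth chord.
A is the root of A dominant ninth; root in the bass means root position.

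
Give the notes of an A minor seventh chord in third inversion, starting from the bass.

G, A, C, E

Spelling A minor seventh: A–C–E–G. In third inversion the seventh is bass, giving G, A, C, E from the bottom.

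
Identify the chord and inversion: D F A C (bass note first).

The distinct note names are D, F, A, C. Stacked in thirds they read D–F–A–C, which is a minor seventh chord on D.
The lowest note is D, the root of the chord, so this is root position (figured bass 7).

D minor seventh, root position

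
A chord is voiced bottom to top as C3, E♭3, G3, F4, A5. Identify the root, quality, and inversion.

F dominant ninth, second inversion

Reducing to letter names: C, Eb, G, F, A. These stack in thirds as F–A–C–Eb–G — an F dominant ninth chord.
With the fifth (C) in the bass, the chord is in second inversion.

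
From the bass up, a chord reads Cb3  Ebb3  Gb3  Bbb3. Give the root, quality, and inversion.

The distinct note names are Cb, Ebb, Gb, Bbb. Stacked in thirds they read Cb–Ebb–Gb–Bbb, which is a minor seventh chord on Cb.
The lowest note is Cb, the root of the chord, so this is root position (figured bass 7).

Cb minor seventh, root position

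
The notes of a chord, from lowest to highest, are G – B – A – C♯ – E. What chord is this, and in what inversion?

The distinct note names are G, B, A, C#, E. Stacked in thirds they read A–C#–E–G–B, which is a dominant ninth chord on A.
The lowest note is G, the seventh of the chord, so this is third inversion.

A dominant ninth, third inversion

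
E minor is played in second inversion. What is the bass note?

B

The fifth of E minor (E–G–B) is B; that is the bass in second inversion.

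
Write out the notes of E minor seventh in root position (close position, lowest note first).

Spelling E minor seventh: E–G–B–D. In root position the root is bass, giving E, G, B, D from the bottom.

E, G, B, D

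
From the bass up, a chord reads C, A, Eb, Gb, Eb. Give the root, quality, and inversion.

A diminished seventh, first inversion

The pitch classes C, A, Eb, Gb arrange in thirds as A–C–Eb–Gb: an A diminished seventh chord.
C is the third of A diminished seventh; third in the bass means first inversion (figured bass 6/5).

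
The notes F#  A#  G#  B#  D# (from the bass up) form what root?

G#

Reordering F#, A#, G#, B#, D# into stacked thirds gives G#–B#–D#–F#–A#; the bottom of that stack, G#, is the root.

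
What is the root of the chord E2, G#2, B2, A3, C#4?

Reordering E, G#, B, A, C# into stacked thirds gives A–C#–E–G#–B; the bottom of that stack, A, is the root.

A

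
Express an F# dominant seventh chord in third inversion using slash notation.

F#7/E

Third inversion of F# dominant seventh has the seventh (E) in the bass. As a slash chord: F#7/E.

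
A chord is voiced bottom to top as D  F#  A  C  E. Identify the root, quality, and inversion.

D dominant ninth, root position

The pitch classes D, F#, A, C, E arrange in thirds as D–F#–A–C–E: a D dominant ninth chord.
D is the root of D dominant ninth; root in the bass means root position.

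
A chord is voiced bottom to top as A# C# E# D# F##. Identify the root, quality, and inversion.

The distinct note names are A#, C#, E#, D#, F##. Stacked in thirds they read D#–F##–A#–C#–E#, which is a dominant ninth chord on D#.
The lowest note is A#, the fifth of the chord, so this is second inversion.

D# dominant ninth, second inversion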